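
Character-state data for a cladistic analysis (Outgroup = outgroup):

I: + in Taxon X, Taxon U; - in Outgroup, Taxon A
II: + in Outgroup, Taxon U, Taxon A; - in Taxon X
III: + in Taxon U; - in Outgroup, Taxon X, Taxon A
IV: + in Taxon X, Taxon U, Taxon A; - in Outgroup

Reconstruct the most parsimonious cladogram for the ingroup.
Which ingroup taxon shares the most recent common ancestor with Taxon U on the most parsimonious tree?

Taxon X

Character polarity is set by the outgroup: the derived state is whichever differs from the outgroup's state, so for II the derived state is '-', and for the remaining characters it is '+'.
I (derived state '+') is shared by Taxon U and Taxon X — a synapomorphy uniting that clade.
II: derived state '-' in Taxon X only — an autapomorphy, so it tells us nothing about relationships among taxa.
III (derived state '+') is unique to Taxon U (autapomorphy; uninformative for grouping).
All ingroup taxa share the derived state '+' for IV; it defines the ingroup but does not resolve relationships within it.
Most parsimonious ingroup topology: ((Taxon X,Taxon U),Taxon A).
Taxon U and Taxon X form a cherry on this tree, so they are sister taxa.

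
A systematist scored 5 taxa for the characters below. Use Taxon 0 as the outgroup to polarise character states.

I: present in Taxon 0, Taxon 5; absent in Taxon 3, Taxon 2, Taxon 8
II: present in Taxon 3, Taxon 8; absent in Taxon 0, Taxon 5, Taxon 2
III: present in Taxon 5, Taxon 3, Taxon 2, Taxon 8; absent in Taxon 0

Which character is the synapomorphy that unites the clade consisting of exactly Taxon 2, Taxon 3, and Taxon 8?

I

Character polarity is set by the outgroup: the derived state is whichever differs from the outgroup's state, so for I the derived state is 'absent', and for the remaining characters it is 'present'.
Only Taxon 2, Taxon 3, and Taxon 8 show the derived state 'absent' for I, supporting them as a clade.
Only Taxon 3 and Taxon 8 show the derived state 'present' for II, supporting them as a clade.
III (derived state 'present') is shared by all ingroup taxa — unites the whole ingroup.
Most parsimonious ingroup topology: (Taxon 5,((Taxon 3,Taxon 8),Taxon 2)).
The clade {Taxon 2, Taxon 3, Taxon 8} is supported by I: its derived state 'absent' occurs in exactly those taxa and in no other taxon (including the outgroup).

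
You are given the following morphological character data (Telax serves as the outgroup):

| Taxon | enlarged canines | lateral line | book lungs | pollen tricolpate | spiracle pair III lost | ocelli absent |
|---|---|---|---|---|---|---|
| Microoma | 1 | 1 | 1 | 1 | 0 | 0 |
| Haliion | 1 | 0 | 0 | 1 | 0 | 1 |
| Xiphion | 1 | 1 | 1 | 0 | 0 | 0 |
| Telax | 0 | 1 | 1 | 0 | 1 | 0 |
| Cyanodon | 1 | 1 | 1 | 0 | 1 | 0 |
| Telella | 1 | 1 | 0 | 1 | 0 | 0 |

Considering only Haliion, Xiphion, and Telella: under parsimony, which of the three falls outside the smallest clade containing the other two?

Xiphion

Character polarity is set by the outgroup: the derived state is whichever differs from the outgroup's state, so for lateral line, book lungs, spiracle pair III lost the derived state is '0', and for the remaining characters it is '1'.
enlarged canines (derived state '1') is shared by all ingroup taxa — unites the whole ingroup.
lateral line (derived state '0') is unique to Haliion (autapomorphy; uninformative for grouping).
book lungs: derived state '0' in Haliion and Telella only — synapomorphy for {Haliion, Telella}.
Only Haliion, Microoma, and Telella show the derived state '1' for pollen tricolpate, supporting them as a clade.
spiracle pair III lost: derived state '0' in Haliion, Microoma, Telella, and Xiphion only — synapomorphy for {Haliion, Microoma, Telella, Xiphion}.
ocelli absent (derived state '1') is unique to Haliion (autapomorphy; uninformative for grouping).
Most parsimonious ingroup topology: (Cyanodon,(Xiphion,((Telella,Haliion),Microoma))).
Telella and Haliion share a more recent common ancestor with each other than either does with Xiphion, so Xiphion is the least closely related of the three.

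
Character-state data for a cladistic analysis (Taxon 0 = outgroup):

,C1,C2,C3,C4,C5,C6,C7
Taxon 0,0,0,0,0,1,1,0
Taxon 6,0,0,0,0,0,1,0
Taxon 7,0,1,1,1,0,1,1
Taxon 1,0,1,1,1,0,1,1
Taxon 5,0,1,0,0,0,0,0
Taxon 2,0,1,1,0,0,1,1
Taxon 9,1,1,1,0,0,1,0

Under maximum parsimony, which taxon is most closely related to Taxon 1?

Character polarity is set by the outgroup: the derived state is whichever differs from the outgroup's state, so for C5, C6 the derived state is '0', and for the remaining characters it is '1'.
C1: derived state '1' in Taxon 9 only — an autapomorphy, so it tells us nothing about relationships among taxa.
Only Taxon 1, Taxon 2, Taxon 5, Taxon 7, and Taxon 9 show the derived state '1' for C2, supporting them as a clade.
C3 (derived state '1') is shared by Taxon 1, Taxon 2, Taxon 7, and Taxon 9 — a synapomorphy uniting that clade.
C4: derived state '1' in Taxon 1 and Taxon 7 only — synapomorphy for {Taxon 1, Taxon 7}.
C5 (derived state '0') is shared by all ingroup taxa — unites the whole ingroup.
C6: derived state '0' in Taxon 5 only — an autapomorphy, so it tells us nothing about relationships among taxa.
C7: derived state '1' in Taxon 1, Taxon 2, and Taxon 7 only — synapomorphy for {Taxon 1, Taxon 2, Taxon 7}.
Most parsimonious ingroup topology: (Taxon 6,((((Taxon 7,Taxon 1),Taxon 2),Taxon 9),Taxon 5)).
Taxon 1 and Taxon 7 form a cherry on this tree, so they are sister taxa.

Taxon 7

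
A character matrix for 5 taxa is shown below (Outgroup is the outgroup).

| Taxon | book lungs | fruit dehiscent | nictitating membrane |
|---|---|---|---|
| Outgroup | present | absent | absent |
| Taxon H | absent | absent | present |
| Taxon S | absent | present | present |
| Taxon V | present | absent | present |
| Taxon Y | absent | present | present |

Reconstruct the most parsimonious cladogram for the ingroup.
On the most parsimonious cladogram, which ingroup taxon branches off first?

Character polarity is set by the outgroup: the derived state is whichever differs from the outgroup's state, so for book lungs the derived state is 'absent', and for the remaining characters it is 'present'.
book lungs: derived state 'absent' in Taxon H, Taxon S, and Taxon Y only — synapomorphy for {Taxon H, Taxon S, Taxon Y}.
Only Taxon S and Taxon Y show the derived state 'present' for fruit dehiscent, supporting them as a clade.
nictitating membrane (derived state 'present') is shared by all ingroup taxa — unites the whole ingroup.
Most parsimonious ingroup topology: ((Taxon H,(Taxon S,Taxon Y)),Taxon V).
Taxon V is sister to the clade containing all other ingroup taxa, so it is the earliest-diverging (most basal) ingroup lineage.

Taxon V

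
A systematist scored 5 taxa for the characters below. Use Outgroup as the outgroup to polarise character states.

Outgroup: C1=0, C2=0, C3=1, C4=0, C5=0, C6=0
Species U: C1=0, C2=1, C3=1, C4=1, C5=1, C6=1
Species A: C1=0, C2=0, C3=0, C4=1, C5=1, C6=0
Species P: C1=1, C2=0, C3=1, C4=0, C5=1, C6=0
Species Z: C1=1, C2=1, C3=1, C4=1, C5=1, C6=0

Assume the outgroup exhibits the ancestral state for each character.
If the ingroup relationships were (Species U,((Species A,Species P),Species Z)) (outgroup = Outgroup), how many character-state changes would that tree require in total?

9

Map each character onto (Species U,((Species A,Species P),Species Z)) (rooted by Outgroup) and count the minimum state changes it requires (Fitch parsimony):
C1: 2; C2: 2; C3: 1; C4: 2; C5: 1; C6: 1.
Total tree length = 9.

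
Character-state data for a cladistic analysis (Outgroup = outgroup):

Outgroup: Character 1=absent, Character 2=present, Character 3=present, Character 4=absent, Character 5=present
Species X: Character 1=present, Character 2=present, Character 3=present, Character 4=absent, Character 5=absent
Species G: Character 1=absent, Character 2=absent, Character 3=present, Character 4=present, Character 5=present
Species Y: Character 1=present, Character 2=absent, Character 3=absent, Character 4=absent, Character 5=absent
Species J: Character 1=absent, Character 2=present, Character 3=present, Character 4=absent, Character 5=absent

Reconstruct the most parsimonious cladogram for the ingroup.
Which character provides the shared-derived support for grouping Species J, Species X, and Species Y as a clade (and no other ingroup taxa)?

Character polarity is set by the outgroup: the derived state is whichever differs from the outgroup's state, so for Character 2, Character 3, Character 5 the derived state is 'absent', and for the remaining characters it is 'present'.
Character 1: derived state 'present' in Species X and Species Y only — synapomorphy for {Species X, Species Y}.
Character 2 groups Species G and Species Y, which is incompatible with the clades supported by the remaining characters; treating it as convergent (homoplasy) costs fewer steps than any alternative tree.
Character 3: derived state 'absent' in Species Y only — an autapomorphy, so it tells us nothing about relationships among taxa.
Character 4 (derived state 'present') is unique to Species G (autapomorphy; uninformative for grouping).
Character 5: derived state 'absent' in Species J, Species X, and Species Y only — synapomorphy for {Species J, Species X, Species Y}.
Most parsimonious ingroup topology: (((Species X,Species Y),Species J),Species G).
The clade {Species J, Species X, Species Y} is supported by Character 5: its derived state 'absent' occurs in exactly those taxa and in no other taxon (including the outgroup).

Character 5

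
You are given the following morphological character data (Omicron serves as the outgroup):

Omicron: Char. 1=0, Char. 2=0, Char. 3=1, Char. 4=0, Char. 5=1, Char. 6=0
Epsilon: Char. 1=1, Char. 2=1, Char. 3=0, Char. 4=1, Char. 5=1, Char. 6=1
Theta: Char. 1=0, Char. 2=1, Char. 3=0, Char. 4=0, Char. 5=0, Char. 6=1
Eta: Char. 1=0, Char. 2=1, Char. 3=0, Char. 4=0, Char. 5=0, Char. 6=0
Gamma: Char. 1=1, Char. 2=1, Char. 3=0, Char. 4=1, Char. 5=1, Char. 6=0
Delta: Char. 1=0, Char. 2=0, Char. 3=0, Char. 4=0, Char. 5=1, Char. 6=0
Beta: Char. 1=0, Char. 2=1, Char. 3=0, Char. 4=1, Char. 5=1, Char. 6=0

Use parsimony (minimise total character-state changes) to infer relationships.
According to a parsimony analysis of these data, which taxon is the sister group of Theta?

Eta

Character polarity is set by the outgroup: the derived state is whichever differs from the outgroup's state, so for Char. 3, Char. 5 the derived state is '0', and for the remaining characters it is '1'.
Char. 1 (derived state '1') is shared by Epsilon and Gamma — a synapomorphy uniting that clade.
Char. 2 (derived state '1') is shared by Beta, Epsilon, Eta, Gamma, and Theta — a synapomorphy uniting that clade.
All ingroup taxa share the derived state '0' for Char. 3; it defines the ingroup but does not resolve relationships within it.
Char. 4: derived state '1' in Beta, Epsilon, and Gamma only — synapomorphy for {Beta, Epsilon, Gamma}.
Char. 5 (derived state '0') is shared by Eta and Theta — a synapomorphy uniting that clade.
Char. 6 (state '1') occurs in Epsilon and Theta but conflicts with the nesting implied by the other characters — most parsimoniously interpreted as homoplasy.
Most parsimonious ingroup topology: ((((Epsilon,Gamma),Beta),(Theta,Eta)),Delta).
Theta and Eta form a cherry on this tree, so they are sister taxa.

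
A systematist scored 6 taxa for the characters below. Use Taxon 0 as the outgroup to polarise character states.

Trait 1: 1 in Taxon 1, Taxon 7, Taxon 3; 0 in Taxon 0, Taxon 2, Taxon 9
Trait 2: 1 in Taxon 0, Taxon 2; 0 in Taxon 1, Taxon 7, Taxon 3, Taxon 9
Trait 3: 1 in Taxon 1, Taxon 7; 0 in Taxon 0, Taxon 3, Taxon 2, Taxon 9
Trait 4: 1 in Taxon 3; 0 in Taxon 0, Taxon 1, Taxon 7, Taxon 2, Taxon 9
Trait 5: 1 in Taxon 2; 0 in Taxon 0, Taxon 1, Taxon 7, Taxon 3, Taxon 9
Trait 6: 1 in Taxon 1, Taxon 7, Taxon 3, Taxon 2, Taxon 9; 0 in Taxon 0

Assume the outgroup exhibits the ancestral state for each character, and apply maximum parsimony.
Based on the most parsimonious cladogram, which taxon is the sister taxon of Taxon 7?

Taxon 1

Character polarity is set by the outgroup: the derived state is whichever differs from the outgroup's state, so for Trait 2 the derived state is '0', and for the remaining characters it is '1'.
Only Taxon 1, Taxon 3, and Taxon 7 show the derived state '1' for Trait 1, supporting them as a clade.
Trait 2: derived state '0' in Taxon 1, Taxon 3, Taxon 7, and Taxon 9 only — synapomorphy for {Taxon 1, Taxon 3, Taxon 7, Taxon 9}.
Trait 3: derived state '1' in Taxon 1 and Taxon 7 only — synapomorphy for {Taxon 1, Taxon 7}.
Trait 4: derived state '1' in Taxon 3 only — an autapomorphy, so it tells us nothing about relationships among taxa.
Trait 5 (derived state '1') is unique to Taxon 2 (autapomorphy; uninformative for grouping).
All ingroup taxa share the derived state '1' for Trait 6; it defines the ingroup but does not resolve relationships within it.
Most parsimonious ingroup topology: ((((Taxon 1,Taxon 7),Taxon 3),Taxon 9),Taxon 2).
Taxon 7 and Taxon 1 form a cherry on this tree, so they are sister taxa.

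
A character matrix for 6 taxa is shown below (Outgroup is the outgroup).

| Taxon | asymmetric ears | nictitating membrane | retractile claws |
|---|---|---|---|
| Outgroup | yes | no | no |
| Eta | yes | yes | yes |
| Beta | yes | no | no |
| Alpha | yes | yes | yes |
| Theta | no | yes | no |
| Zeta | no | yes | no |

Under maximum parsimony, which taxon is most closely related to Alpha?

Character polarity is set by the outgroup: the derived state is whichever differs from the outgroup's state, so for asymmetric ears the derived state is 'no', and for the remaining characters it is 'yes'.
asymmetric ears (derived state 'no') is shared by Theta and Zeta — a synapomorphy uniting that clade.
Only Alpha, Eta, Theta, and Zeta show the derived state 'yes' for nictitating membrane, supporting them as a clade.
retractile claws: derived state 'yes' in Alpha and Eta only — synapomorphy for {Alpha, Eta}.
Most parsimonious ingroup topology: (((Eta,Alpha),(Theta,Zeta)),Beta).
Alpha and Eta form a cherry on this tree, so they are sister taxa.

Eta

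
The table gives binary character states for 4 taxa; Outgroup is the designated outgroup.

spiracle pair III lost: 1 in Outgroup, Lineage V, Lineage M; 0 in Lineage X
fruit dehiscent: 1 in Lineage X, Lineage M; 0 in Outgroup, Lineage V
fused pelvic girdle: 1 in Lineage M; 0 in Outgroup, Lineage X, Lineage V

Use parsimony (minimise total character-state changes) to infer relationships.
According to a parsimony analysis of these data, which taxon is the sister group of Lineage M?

Lineage X

Character polarity is set by the outgroup: the derived state is whichever differs from the outgroup's state, so for spiracle pair III lost the derived state is '0', and for the remaining characters it is '1'.
spiracle pair III lost: derived state '0' in Lineage X only — an autapomorphy, so it tells us nothing about relationships among taxa.
fruit dehiscent (derived state '1') is shared by Lineage M and Lineage X — a synapomorphy uniting that clade.
fused pelvic girdle (derived state '1') is unique to Lineage M (autapomorphy; uninformative for grouping).
Most parsimonious ingroup topology: ((Lineage X,Lineage M),Lineage V).
Lineage M and Lineage X form a cherry on this tree, so they are sister taxa.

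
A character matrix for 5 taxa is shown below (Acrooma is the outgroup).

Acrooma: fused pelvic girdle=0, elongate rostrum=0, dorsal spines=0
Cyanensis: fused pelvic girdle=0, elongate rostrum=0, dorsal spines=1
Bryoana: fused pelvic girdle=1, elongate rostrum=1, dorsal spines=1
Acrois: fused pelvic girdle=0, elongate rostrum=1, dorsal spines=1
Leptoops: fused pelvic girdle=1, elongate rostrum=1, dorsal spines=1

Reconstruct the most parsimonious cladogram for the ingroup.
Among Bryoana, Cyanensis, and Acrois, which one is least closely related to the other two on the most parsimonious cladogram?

The outgroup has state '0' for every character, so '1' is the derived state throughout.
Only Bryoana and Leptoops show the derived state '1' for fused pelvic girdle, supporting them as a clade.
elongate rostrum: derived state '1' in Acrois, Bryoana, and Leptoops only — synapomorphy for {Acrois, Bryoana, Leptoops}.
dorsal spines (derived state '1') is shared by all ingroup taxa — unites the whole ingroup.
Most parsimonious ingroup topology: (Cyanensis,((Bryoana,Leptoops),Acrois)).
Bryoana and Acrois share a more recent common ancestor with each other than either does with Cyanensis, so Cyanensis is the least closely related of the three.

Cyanensis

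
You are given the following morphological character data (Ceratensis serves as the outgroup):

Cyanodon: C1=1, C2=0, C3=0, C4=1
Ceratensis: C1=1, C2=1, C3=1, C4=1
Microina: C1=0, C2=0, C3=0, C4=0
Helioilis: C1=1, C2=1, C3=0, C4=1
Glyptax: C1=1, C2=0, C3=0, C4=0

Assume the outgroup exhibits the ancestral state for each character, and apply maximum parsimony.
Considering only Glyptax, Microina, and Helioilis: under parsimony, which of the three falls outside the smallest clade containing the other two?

Helioilis

The outgroup has state '1' for every character, so '0' is the derived state throughout.
C1 (derived state '0') is unique to Microina (autapomorphy; uninformative for grouping).
C2: derived state '0' in Cyanodon, Glyptax, and Microina only — synapomorphy for {Cyanodon, Glyptax, Microina}.
C3 (derived state '0') is shared by all ingroup taxa — unites the whole ingroup.
C4: derived state '0' in Glyptax and Microina only — synapomorphy for {Glyptax, Microina}.
Most parsimonious ingroup topology: (Helioilis,(Cyanodon,(Glyptax,Microina))).
Microina and Glyptax share a more recent common ancestor with each other than either does with Helioilis, so Helioilis is the least closely related of the three.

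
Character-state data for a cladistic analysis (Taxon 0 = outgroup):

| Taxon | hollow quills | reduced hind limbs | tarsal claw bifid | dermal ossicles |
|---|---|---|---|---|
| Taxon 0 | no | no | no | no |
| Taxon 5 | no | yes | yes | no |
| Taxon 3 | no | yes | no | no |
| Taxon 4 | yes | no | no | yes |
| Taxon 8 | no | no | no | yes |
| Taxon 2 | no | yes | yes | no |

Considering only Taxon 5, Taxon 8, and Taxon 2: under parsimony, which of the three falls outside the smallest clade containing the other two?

The outgroup has state 'no' for every character, so 'yes' is the derived state throughout.
hollow quills: derived state 'yes' in Taxon 4 only — an autapomorphy, so it tells us nothing about relationships among taxa.
Only Taxon 2, Taxon 3, and Taxon 5 show the derived state 'yes' for reduced hind limbs, supporting them as a clade.
tarsal claw bifid: derived state 'yes' in Taxon 2 and Taxon 5 only — synapomorphy for {Taxon 2, Taxon 5}.
dermal ossicles: derived state 'yes' in Taxon 4 and Taxon 8 only — synapomorphy for {Taxon 4, Taxon 8}.
Most parsimonious ingroup topology: (((Taxon 5,Taxon 2),Taxon 3),(Taxon 4,Taxon 8)).
Taxon 5 and Taxon 2 share a more recent common ancestor with each other than either does with Taxon 8, so Taxon 8 is the least closely related of the three.

Taxon 8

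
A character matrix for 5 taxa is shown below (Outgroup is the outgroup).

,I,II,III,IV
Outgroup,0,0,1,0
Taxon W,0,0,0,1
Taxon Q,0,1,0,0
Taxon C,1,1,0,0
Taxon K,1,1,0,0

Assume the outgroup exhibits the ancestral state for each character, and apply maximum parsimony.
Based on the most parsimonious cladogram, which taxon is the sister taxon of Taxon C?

Taxon K

Character polarity is set by the outgroup: the derived state is whichever differs from the outgroup's state, so for III the derived state is '0', and for the remaining characters it is '1'.
I: derived state '1' in Taxon C and Taxon K only — synapomorphy for {Taxon C, Taxon K}.
II: derived state '1' in Taxon C, Taxon K, and Taxon Q only — synapomorphy for {Taxon C, Taxon K, Taxon Q}.
All ingroup taxa share the derived state '0' for III; it defines the ingroup but does not resolve relationships within it.
IV (derived state '1') is unique to Taxon W (autapomorphy; uninformative for grouping).
Most parsimonious ingroup topology: (Taxon W,(Taxon Q,(Taxon C,Taxon K))).
Taxon C and Taxon K form a cherry on this tree, so they are sister taxa.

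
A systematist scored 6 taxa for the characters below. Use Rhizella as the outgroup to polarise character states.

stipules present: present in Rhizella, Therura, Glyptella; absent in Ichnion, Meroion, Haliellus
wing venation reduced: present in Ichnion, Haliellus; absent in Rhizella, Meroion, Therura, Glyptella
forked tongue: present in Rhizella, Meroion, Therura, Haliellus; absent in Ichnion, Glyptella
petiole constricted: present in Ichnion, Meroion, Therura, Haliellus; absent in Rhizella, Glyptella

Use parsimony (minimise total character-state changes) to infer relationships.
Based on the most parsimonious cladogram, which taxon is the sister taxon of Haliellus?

Character polarity is set by the outgroup: the derived state is whichever differs from the outgroup's state, so for stipules present, forked tongue the derived state is 'absent', and for the remaining characters it is 'present'.
stipules present: derived state 'absent' in Haliellus, Ichnion, and Meroion only — synapomorphy for {Haliellus, Ichnion, Meroion}.
wing venation reduced: derived state 'present' in Haliellus and Ichnion only — synapomorphy for {Haliellus, Ichnion}.
forked tongue (state 'absent') occurs in Glyptella and Ichnion but conflicts with the nesting implied by the other characters — most parsimoniously interpreted as homoplasy.
petiole constricted: derived state 'present' in Haliellus, Ichnion, Meroion, and Therura only — synapomorphy for {Haliellus, Ichnion, Meroion, Therura}.
Most parsimonious ingroup topology: ((((Ichnion,Haliellus),Meroion),Therura),Glyptella).
Haliellus and Ichnion form a cherry on this tree, so they are sister taxa.

Ichnion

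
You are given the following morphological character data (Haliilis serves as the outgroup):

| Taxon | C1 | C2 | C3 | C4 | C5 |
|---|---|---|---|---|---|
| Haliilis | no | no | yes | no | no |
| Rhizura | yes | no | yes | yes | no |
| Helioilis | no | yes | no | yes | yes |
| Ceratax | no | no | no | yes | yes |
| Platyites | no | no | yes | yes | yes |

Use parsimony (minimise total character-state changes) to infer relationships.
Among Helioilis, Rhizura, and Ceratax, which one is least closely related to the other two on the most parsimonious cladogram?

Character polarity is set by the outgroup: the derived state is whichever differs from the outgroup's state, so for C3 the derived state is 'no', and for the remaining characters it is 'yes'.
C1: derived state 'yes' in Rhizura only — an autapomorphy, so it tells us nothing about relationships among taxa.
C2 (derived state 'yes') is unique to Helioilis (autapomorphy; uninformative for grouping).
Only Ceratax and Helioilis show the derived state 'no' for C3, supporting them as a clade.
All ingroup taxa share the derived state 'yes' for C4; it defines the ingroup but does not resolve relationships within it.
C5: derived state 'yes' in Ceratax, Helioilis, and Platyites only — synapomorphy for {Ceratax, Helioilis, Platyites}.
Most parsimonious ingroup topology: (Rhizura,((Helioilis,Ceratax),Platyites)).
Ceratax and Helioilis share a more recent common ancestor with each other than either does with Rhizura, so Rhizura is the least closely related of the three.

Rhizura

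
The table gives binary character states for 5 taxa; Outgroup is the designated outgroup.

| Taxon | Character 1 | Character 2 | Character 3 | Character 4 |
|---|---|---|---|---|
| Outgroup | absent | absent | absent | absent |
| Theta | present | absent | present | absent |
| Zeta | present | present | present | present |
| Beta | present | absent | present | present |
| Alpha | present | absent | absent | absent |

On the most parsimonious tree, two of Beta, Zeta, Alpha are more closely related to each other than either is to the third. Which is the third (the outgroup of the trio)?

Alpha

The outgroup has state 'absent' for every character, so 'present' is the derived state throughout.
All ingroup taxa share the derived state 'present' for Character 1; it defines the ingroup but does not resolve relationships within it.
Character 2 (derived state 'present') is unique to Zeta (autapomorphy; uninformative for grouping).
Character 3: derived state 'present' in Beta, Theta, and Zeta only — synapomorphy for {Beta, Theta, Zeta}.
Character 4: derived state 'present' in Beta and Zeta only — synapomorphy for {Beta, Zeta}.
Most parsimonious ingroup topology: ((Theta,(Zeta,Beta)),Alpha).
Zeta and Beta share a more recent common ancestor with each other than either does with Alpha, so Alpha is the least closely related of the three.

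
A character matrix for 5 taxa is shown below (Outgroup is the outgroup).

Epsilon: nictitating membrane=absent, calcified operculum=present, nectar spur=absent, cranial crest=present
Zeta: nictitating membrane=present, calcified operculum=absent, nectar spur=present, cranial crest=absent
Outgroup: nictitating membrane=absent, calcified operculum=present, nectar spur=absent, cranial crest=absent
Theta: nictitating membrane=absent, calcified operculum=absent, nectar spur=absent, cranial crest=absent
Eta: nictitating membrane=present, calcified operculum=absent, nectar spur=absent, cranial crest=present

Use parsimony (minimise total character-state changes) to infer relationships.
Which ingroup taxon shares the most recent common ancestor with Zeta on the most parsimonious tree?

Character polarity is set by the outgroup: the derived state is whichever differs from the outgroup's state, so for calcified operculum the derived state is 'absent', and for the remaining characters it is 'present'.
nictitating membrane: derived state 'present' in Eta and Zeta only — synapomorphy for {Eta, Zeta}.
calcified operculum: derived state 'absent' in Eta, Theta, and Zeta only — synapomorphy for {Eta, Theta, Zeta}.
nectar spur: derived state 'present' in Zeta only — an autapomorphy, so it tells us nothing about relationships among taxa.
cranial crest (state 'present') occurs in Epsilon and Eta but conflicts with the nesting implied by the other characters — most parsimoniously interpreted as homoplasy.
Most parsimonious ingroup topology: (Epsilon,(Theta,(Zeta,Eta))).
Zeta and Eta form a cherry on this tree, so they are sister taxa.

Eta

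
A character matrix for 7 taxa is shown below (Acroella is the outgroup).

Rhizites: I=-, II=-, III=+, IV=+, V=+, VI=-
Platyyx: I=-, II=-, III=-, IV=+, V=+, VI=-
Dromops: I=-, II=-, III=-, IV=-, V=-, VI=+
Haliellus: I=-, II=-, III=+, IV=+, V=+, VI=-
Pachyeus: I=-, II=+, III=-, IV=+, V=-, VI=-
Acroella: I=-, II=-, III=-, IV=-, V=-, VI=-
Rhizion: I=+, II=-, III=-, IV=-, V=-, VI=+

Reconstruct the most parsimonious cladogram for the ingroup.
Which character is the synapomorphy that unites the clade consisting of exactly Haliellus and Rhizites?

III

The outgroup has state '-' for every character, so '+' is the derived state throughout.
I: derived state '+' in Rhizion only — an autapomorphy, so it tells us nothing about relationships among taxa.
II: derived state '+' in Pachyeus only — an autapomorphy, so it tells us nothing about relationships among taxa.
III (derived state '+') is shared by Haliellus and Rhizites — a synapomorphy uniting that clade.
Only Haliellus, Pachyeus, Platyyx, and Rhizites show the derived state '+' for IV, supporting them as a clade.
Only Haliellus, Platyyx, and Rhizites show the derived state '+' for V, supporting them as a clade.
VI: derived state '+' in Dromops and Rhizion only — synapomorphy for {Dromops, Rhizion}.
Most parsimonious ingroup topology: ((((Rhizites,Haliellus),Platyyx),Pachyeus),(Dromops,Rhizion)).
The clade {Haliellus, Rhizites} is supported by III: its derived state '+' occurs in exactly those taxa and in no other taxon (including the outgroup).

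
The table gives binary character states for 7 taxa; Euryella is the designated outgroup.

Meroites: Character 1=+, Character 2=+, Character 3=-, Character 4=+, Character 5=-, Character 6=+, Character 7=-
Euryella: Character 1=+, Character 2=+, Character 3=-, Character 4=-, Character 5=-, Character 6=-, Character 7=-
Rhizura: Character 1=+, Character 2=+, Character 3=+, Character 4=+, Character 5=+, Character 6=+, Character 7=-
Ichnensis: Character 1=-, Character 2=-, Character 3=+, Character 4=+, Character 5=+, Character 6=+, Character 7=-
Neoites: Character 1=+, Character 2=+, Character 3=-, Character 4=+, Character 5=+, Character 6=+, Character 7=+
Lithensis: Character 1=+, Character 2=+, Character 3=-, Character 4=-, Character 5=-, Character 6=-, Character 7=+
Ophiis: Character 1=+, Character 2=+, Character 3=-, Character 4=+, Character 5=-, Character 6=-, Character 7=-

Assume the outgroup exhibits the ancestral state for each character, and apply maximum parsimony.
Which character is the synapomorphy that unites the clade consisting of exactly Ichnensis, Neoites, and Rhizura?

Character 5

Character polarity is set by the outgroup: the derived state is whichever differs from the outgroup's state, so for Character 1, Character 2 the derived state is '-', and for the remaining characters it is '+'.
Character 1 (derived state '-') is unique to Ichnensis (autapomorphy; uninformative for grouping).
Character 2: derived state '-' in Ichnensis only — an autapomorphy, so it tells us nothing about relationships among taxa.
Character 3 (derived state '+') is shared by Ichnensis and Rhizura — a synapomorphy uniting that clade.
Only Ichnensis, Meroites, Neoites, Ophiis, and Rhizura show the derived state '+' for Character 4, supporting them as a clade.
Character 5: derived state '+' in Ichnensis, Neoites, and Rhizura only — synapomorphy for {Ichnensis, Neoites, Rhizura}.
Only Ichnensis, Meroites, Neoites, and Rhizura show the derived state '+' for Character 6, supporting them as a clade.
Character 7 groups Lithensis and Neoites, which is incompatible with the clades supported by the remaining characters; treating it as convergent (homoplasy) costs fewer steps than any alternative tree.
Most parsimonious ingroup topology: (((((Rhizura,Ichnensis),Neoites),Meroites),Ophiis),Lithensis).
The clade {Ichnensis, Neoites, Rhizura} is supported by Character 5: its derived state '+' occurs in exactly those taxa and in no other taxon (including the outgroup).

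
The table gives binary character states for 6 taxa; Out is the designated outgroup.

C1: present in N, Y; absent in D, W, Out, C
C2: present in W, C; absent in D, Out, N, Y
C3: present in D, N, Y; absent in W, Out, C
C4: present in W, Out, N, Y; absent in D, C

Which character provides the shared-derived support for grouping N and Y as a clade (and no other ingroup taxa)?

Character polarity is set by the outgroup: the derived state is whichever differs from the outgroup's state, so for C4 the derived state is 'absent', and for the remaining characters it is 'present'.
C1 (derived state 'present') is shared by N and Y — a synapomorphy uniting that clade.
Only C and W show the derived state 'present' for C2, supporting them as a clade.
C3: derived state 'present' in D, N, and Y only — synapomorphy for {D, N, Y}.
C4 groups C and D, which is incompatible with the clades supported by the remaining characters; treating it as convergent (homoplasy) costs fewer steps than any alternative tree.
Most parsimonious ingroup topology: ((W,C),((Y,N),D)).
The clade {N, Y} is supported by C1: its derived state 'present' occurs in exactly those taxa and in no other taxon (including the outgroup).

C1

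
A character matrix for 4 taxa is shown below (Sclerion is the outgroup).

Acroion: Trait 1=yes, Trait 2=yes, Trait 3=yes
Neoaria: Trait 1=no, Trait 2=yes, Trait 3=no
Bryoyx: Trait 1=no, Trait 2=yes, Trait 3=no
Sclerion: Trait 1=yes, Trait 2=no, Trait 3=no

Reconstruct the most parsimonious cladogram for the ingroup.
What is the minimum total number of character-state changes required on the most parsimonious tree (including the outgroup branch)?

3

Character polarity is set by the outgroup: the derived state is whichever differs from the outgroup's state, so for Trait 1 the derived state is 'no', and for the remaining characters it is 'yes'.
Trait 1: derived state 'no' in Bryoyx and Neoaria only — synapomorphy for {Bryoyx, Neoaria}.
All ingroup taxa share the derived state 'yes' for Trait 2; it defines the ingroup but does not resolve relationships within it.
Trait 3: derived state 'yes' in Acroion only — an autapomorphy, so it tells us nothing about relationships among taxa.
Most parsimonious ingroup topology: ((Bryoyx,Neoaria),Acroion).
Changes per character on this tree: Trait 1: 1; Trait 2: 1; Trait 3: 1.
Total = 3.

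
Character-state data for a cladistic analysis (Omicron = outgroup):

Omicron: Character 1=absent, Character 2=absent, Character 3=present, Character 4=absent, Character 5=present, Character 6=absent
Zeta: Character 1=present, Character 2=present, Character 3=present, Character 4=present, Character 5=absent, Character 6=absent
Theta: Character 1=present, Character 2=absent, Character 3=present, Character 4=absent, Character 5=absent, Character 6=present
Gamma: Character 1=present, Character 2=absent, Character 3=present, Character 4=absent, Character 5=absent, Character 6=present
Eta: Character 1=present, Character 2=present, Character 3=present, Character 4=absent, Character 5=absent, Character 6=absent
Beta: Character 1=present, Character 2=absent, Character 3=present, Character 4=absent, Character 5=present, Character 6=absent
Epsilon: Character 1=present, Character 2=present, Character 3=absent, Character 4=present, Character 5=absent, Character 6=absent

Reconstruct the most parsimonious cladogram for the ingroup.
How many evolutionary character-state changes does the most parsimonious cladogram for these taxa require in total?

Character polarity is set by the outgroup: the derived state is whichever differs from the outgroup's state, so for Character 3, Character 5 the derived state is 'absent', and for the remaining characters it is 'present'.
All ingroup taxa share the derived state 'present' for Character 1; it defines the ingroup but does not resolve relationships within it.
Only Epsilon, Eta, and Zeta show the derived state 'present' for Character 2, supporting them as a clade.
Character 3 (derived state 'absent') is unique to Epsilon (autapomorphy; uninformative for grouping).
Character 4 (derived state 'present') is shared by Epsilon and Zeta — a synapomorphy uniting that clade.
Character 5: derived state 'absent' in Epsilon, Eta, Gamma, Theta, and Zeta only — synapomorphy for {Epsilon, Eta, Gamma, Theta, Zeta}.
Only Gamma and Theta show the derived state 'present' for Character 6, supporting them as a clade.
Most parsimonious ingroup topology: ((((Zeta,Epsilon),Eta),(Theta,Gamma)),Beta).
Changes per character on this tree: Character 1: 1; Character 2: 1; Character 3: 1; Character 4: 1; Character 5: 1; Character 6: 1.
Total = 6.

6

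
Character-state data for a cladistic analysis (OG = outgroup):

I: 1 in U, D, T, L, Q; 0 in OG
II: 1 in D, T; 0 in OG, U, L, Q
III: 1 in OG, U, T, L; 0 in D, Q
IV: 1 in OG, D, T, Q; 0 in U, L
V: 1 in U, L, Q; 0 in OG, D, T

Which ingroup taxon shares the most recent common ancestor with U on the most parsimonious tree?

Character polarity is set by the outgroup: the derived state is whichever differs from the outgroup's state, so for III, IV the derived state is '0', and for the remaining characters it is '1'.
I (derived state '1') is shared by all ingroup taxa — unites the whole ingroup.
Only D and T show the derived state '1' for II, supporting them as a clade.
III (state '0') occurs in D and Q but conflicts with the nesting implied by the other characters — most parsimoniously interpreted as homoplasy.
Only L and U show the derived state '0' for IV, supporting them as a clade.
Only L, Q, and U show the derived state '1' for V, supporting them as a clade.
Most parsimonious ingroup topology: (((U,L),Q),(D,T)).
U and L form a cherry on this tree, so they are sister taxa.

L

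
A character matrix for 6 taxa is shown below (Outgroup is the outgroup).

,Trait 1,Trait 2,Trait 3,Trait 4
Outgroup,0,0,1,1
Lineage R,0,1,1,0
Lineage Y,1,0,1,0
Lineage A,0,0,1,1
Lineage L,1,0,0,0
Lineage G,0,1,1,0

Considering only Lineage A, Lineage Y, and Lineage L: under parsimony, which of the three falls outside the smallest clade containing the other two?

Character polarity is set by the outgroup: the derived state is whichever differs from the outgroup's state, so for Trait 3, Trait 4 the derived state is '0', and for the remaining characters it is '1'.
Only Lineage L and Lineage Y show the derived state '1' for Trait 1, supporting them as a clade.
Only Lineage G and Lineage R show the derived state '1' for Trait 2, supporting them as a clade.
Trait 3: derived state '0' in Lineage L only — an autapomorphy, so it tells us nothing about relationships among taxa.
Trait 4 (derived state '0') is shared by Lineage G, Lineage L, Lineage R, and Lineage Y — a synapomorphy uniting that clade.
Most parsimonious ingroup topology: (((Lineage R,Lineage G),(Lineage Y,Lineage L)),Lineage A).
Lineage L and Lineage Y share a more recent common ancestor with each other than either does with Lineage A, so Lineage A is the least closely related of the three.

Lineage A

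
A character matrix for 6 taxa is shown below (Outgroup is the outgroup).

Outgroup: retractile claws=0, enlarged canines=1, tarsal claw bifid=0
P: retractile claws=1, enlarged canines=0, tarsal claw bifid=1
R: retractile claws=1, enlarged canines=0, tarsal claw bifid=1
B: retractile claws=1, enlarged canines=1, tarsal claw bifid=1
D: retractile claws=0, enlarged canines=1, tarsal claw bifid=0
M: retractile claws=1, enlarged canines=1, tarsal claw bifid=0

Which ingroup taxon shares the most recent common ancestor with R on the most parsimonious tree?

Character polarity is set by the outgroup: the derived state is whichever differs from the outgroup's state, so for enlarged canines the derived state is '0', and for the remaining characters it is '1'.
retractile claws (derived state '1') is shared by B, M, P, and R — a synapomorphy uniting that clade.
enlarged canines: derived state '0' in P and R only — synapomorphy for {P, R}.
Only B, P, and R show the derived state '1' for tarsal claw bifid, supporting them as a clade.
Most parsimonious ingroup topology: ((((P,R),B),M),D).
R and P form a cherry on this tree, so they are sister taxa.

P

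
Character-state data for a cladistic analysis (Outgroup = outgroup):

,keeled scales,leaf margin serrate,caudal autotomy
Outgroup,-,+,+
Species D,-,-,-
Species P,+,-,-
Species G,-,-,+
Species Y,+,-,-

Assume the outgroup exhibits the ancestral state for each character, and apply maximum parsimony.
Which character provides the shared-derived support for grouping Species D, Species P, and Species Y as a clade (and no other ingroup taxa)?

caudal autotomy

Character polarity is set by the outgroup: the derived state is whichever differs from the outgroup's state, so for leaf margin serrate, caudal autotomy the derived state is '-', and for the remaining characters it is '+'.
keeled scales: derived state '+' in Species P and Species Y only — synapomorphy for {Species P, Species Y}.
leaf margin serrate (derived state '-') is shared by all ingroup taxa — unites the whole ingroup.
caudal autotomy: derived state '-' in Species D, Species P, and Species Y only — synapomorphy for {Species D, Species P, Species Y}.
Most parsimonious ingroup topology: ((Species D,(Species P,Species Y)),Species G).
The clade {Species D, Species P, Species Y} is supported by caudal autotomy: its derived state '-' occurs in exactly those taxa and in no other taxon (including the outgroup).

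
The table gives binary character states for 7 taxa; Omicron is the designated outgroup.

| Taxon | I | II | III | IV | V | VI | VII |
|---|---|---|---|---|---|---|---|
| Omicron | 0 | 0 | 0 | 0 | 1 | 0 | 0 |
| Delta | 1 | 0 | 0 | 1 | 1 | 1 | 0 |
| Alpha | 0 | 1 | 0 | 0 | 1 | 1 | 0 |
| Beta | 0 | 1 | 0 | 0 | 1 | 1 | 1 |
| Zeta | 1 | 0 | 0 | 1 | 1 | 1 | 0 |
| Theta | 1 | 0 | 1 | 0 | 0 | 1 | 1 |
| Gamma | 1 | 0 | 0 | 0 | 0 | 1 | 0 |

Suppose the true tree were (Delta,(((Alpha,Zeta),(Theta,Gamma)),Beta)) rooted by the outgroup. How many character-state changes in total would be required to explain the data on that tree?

Map each character onto (Delta,(((Alpha,Zeta),(Theta,Gamma)),Beta)) (rooted by Omicron) and count the minimum state changes it requires (Fitch parsimony):
I: 3; II: 2; III: 1; IV: 2; V: 1; VI: 1; VII: 2.
Total tree length = 12.

12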